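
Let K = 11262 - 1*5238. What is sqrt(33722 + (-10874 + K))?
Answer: 6*sqrt(802) ≈ 169.92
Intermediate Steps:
K = 6024 (K = 11262 - 5238 = 6024)
sqrt(33722 + (-10874 + K)) = sqrt(33722 + (-10874 + 6024)) = sqrt(33722 - 4850) = sqrt(28872) = 6*sqrt(802)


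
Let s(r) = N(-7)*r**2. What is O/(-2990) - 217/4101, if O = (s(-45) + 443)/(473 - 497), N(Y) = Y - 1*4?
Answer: -1459791/4087330 ≈ -0.35715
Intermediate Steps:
N(Y) = -4 + Y (N(Y) = Y - 4 = -4 + Y)
s(r) = -11*r**2 (s(r) = (-4 - 7)*r**2 = -11*r**2)
O = 2729/3 (O = (-11*(-45)**2 + 443)/(473 - 497) = (-11*2025 + 443)/(-24) = (-22275 + 443)*(-1/24) = -21832*(-1/24) = 2729/3 ≈ 909.67)
O/(-2990) - 217/4101 = (2729/3)/(-2990) - 217/4101 = (2729/3)*(-1/2990) - 217*1/4101 = -2729/8970 - 217/4101 = -1459791/4087330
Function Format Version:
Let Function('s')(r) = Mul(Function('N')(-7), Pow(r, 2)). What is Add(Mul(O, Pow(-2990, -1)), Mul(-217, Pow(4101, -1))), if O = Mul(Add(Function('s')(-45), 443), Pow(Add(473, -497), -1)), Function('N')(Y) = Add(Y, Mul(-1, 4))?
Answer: Rational(-1459791, 4087330) ≈ -0.35715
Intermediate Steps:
Function('N')(Y) = Add(-4, Y) (Function('N')(Y) = Add(Y, -4) = Add(-4, Y))
Function('s')(r) = Mul(-11, Pow(r, 2)) (Function('s')(r) = Mul(Add(-4, -7), Pow(r, 2)) = Mul(-11, Pow(r, 2)))
O = Rational(2729, 3) (O = Mul(Add(Mul(-11, Pow(-45, 2)), 443), Pow(Add(473, -497), -1)) = Mul(Add(Mul(-11, 2025), 443), Pow(-24, -1)) = Mul(Add(-22275, 443), Rational(-1, 24)) = Mul(-21832, Rational(-1, 24)) = Rational(2729, 3) ≈ 909.67)
Add(Mul(O, Pow(-2990, -1)), Mul(-217, Pow(4101, -1))) = Add(Mul(Rational(2729, 3), Pow(-2990, -1)), Mul(-217, Pow(4101, -1))) = Add(Mul(Rational(2729, 3), Rational(-1, 2990)), Mul(-217, Rational(1, 4101))) = Add(Rational(-2729, 8970), Rational(-217, 4101)) = Rational(-1459791, 4087330)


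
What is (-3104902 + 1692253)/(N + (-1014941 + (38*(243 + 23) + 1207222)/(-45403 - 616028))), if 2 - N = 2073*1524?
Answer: 934369840719/2760940544651 ≈ 0.33842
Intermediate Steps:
N = -3159250 (N = 2 - 2073*1524 = 2 - 1*3159252 = 2 - 3159252 = -3159250)
(-3104902 + 1692253)/(N + (-1014941 + (38*(243 + 23) + 1207222)/(-45403 - 616028))) = (-3104902 + 1692253)/(-3159250 + (-1014941 + (38*(243 + 23) + 1207222)/(-45403 - 616028))) = -1412649/(-3159250 + (-1014941 + (38*266 + 1207222)/(-661431))) = -1412649/(-3159250 + (-1014941 + (10108 + 1207222)*(-1/661431))) = -1412649/(-3159250 + (-1014941 + 1217330*(-1/661431))) = -1412649/(-3159250 + (-1014941 - 1217330/661431)) = -1412649/(-3159250 - 671314657901/661431) = -1412649/(-2760940544651/661431) = -1412649*(-661431/2760940544651) = 934369840719/2760940544651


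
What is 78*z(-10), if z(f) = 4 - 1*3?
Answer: 78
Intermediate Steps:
z(f) = 1 (z(f) = 4 - 3 = 1)
78*z(-10) = 78*1 = 78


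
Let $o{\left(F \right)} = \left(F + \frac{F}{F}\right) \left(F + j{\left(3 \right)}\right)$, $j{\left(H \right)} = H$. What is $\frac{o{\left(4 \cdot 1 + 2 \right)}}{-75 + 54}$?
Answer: $-3$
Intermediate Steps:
$o{\left(F \right)} = \left(1 + F\right) \left(3 + F\right)$ ($o{\left(F \right)} = \left(F + \frac{F}{F}\right) \left(F + 3\right) = \left(F + 1\right) \left(3 + F\right) = \left(1 + F\right) \left(3 + F\right)$)
$\frac{o{\left(4 \cdot 1 + 2 \right)}}{-75 + 54} = \frac{3 + \left(4 \cdot 1 + 2\right)^{2} + 4 \left(4 \cdot 1 + 2\right)}{-75 + 54} = \frac{3 + \left(4 + 2\right)^{2} + 4 \left(4 + 2\right)}{-21} = \left(3 + 6^{2} + 4 \cdot 6\right) \left(- \frac{1}{21}\right) = \left(3 + 36 + 24\right) \left(- \frac{1}{21}\right) = 63 \left(- \frac{1}{21}\right) = -3$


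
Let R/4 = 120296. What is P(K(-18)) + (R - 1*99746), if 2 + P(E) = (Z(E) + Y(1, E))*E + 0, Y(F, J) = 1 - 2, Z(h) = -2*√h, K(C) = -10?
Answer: 381446 + 20*I*√10 ≈ 3.8145e+5 + 63.246*I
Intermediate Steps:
R = 481184 (R = 4*120296 = 481184)
Y(F, J) = -1
P(E) = -2 + E*(-1 - 2*√E) (P(E) = -2 + ((-2*√E - 1)*E + 0) = -2 + ((-1 - 2*√E)*E + 0) = -2 + (E*(-1 - 2*√E) + 0) = -2 + E*(-1 - 2*√E))
P(K(-18)) + (R - 1*99746) = (-2 - 1*(-10) - (-20)*I*√10) + (481184 - 1*99746) = (-2 + 10 - (-20)*I*√10) + (481184 - 99746) = (-2 + 10 + 20*I*√10) + 381438 = (8 + 20*I*√10) + 381438 = 381446 + 20*I*√10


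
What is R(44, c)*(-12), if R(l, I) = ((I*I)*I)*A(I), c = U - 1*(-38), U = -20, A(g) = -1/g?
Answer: 3888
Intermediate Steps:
c = 18 (c = -20 - 1*(-38) = -20 + 38 = 18)
R(l, I) = -I² (R(l, I) = ((I*I)*I)*(-1/I) = (I²*I)*(-1/I) = I³*(-1/I) = -I²)
R(44, c)*(-12) = -1*18²*(-12) = -1*324*(-12) = -324*(-12) = 3888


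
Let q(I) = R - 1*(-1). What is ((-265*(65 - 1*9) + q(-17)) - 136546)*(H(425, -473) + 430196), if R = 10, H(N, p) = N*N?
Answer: -92463028875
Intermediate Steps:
H(N, p) = N²
q(I) = 11 (q(I) = 10 - 1*(-1) = 10 + 1 = 11)
((-265*(65 - 1*9) + q(-17)) - 136546)*(H(425, -473) + 430196) = ((-265*(65 - 1*9) + 11) - 136546)*(425² + 430196) = ((-265*(65 - 9) + 11) - 136546)*(180625 + 430196) = ((-265*56 + 11) - 136546)*610821 = ((-14840 + 11) - 136546)*610821 = (-14829 - 136546)*610821 = -151375*610821 = -92463028875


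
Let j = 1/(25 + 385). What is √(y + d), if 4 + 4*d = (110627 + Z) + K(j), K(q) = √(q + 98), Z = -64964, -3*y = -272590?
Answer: √(618946049100 + 3690*√16474210)/2460 ≈ 319.81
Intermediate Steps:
y = 272590/3 (y = -⅓*(-272590) = 272590/3 ≈ 90863.)
j = 1/410 ≈ 0.0024390
K(q) = √(98 + q)
d = 45659/4 + √16474210/1640 (d = -1 + ((110627 - 64964) + √(98 + 1/410))/4 = -1 + (45663 + √(40181/410))/4 = -1 + (45663 + √16474210/410)/4 = -1 + (45663/4 + √16474210/1640) = 45659/4 + √16474210/1640 ≈ 11417.)
√(y + d) = √(272590/3 + (45659/4 + √16474210/1640)) = √(1227337/12 + √16474210/1640)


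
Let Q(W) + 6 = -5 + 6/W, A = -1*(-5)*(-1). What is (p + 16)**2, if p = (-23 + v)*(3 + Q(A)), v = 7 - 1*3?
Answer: 910116/25 ≈ 36405.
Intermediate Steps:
A = -5 (A = 5*(-1) = -5)
Q(W) = -11 + 6/W (Q(W) = -6 + (-5 + 6/W) = -11 + 6/W)
v = 4 (v = 7 - 3 = 4)
p = 874/5 (p = (-23 + 4)*(3 + (-11 + 6/(-5))) = -19*(3 + (-11 + 6*(-1/5))) = -19*(3 + (-11 - 6/5)) = -19*(3 - 61/5) = -19*(-46/5) = 874/5 ≈ 174.80)
(p + 16)**2 = (874/5 + 16)**2 = (954/5)**2 = 910116/25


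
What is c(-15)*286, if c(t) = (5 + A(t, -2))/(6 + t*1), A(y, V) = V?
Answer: -286/3 ≈ -95.333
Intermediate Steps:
c(t) = 3/(6 + t) (c(t) = (5 - 2)/(6 + t*1) = 3/(6 + t))
c(-15)*286 = (3/(6 - 15))*286 = (3/(-9))*286 = (3*(-1/9))*286 = -1/3*286 = -286/3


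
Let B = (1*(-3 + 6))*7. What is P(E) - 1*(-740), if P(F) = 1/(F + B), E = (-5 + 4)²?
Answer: 16281/22 ≈ 740.04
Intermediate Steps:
B = 21 (B = (1*3)*7 = 3*7 = 21)
E = 1 (E = (-1)² = 1)
P(F) = 1/(21 + F) (P(F) = 1/(F + 21) = 1/(21 + F))
P(E) - 1*(-740) = 1/(21 + 1) - 1*(-740) = 1/22 + 740 = 16281/22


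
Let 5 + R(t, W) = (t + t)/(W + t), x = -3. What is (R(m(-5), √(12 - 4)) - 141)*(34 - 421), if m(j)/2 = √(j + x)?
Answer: 279414/5 - 1548*I/5 ≈ 55883.0 - 309.6*I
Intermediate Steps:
m(j) = 2*√(-3 + j) (m(j) = 2*√(j - 3) = 2*√(-3 + j))
R(t, W) = -5 + 2*t/(W + t) (R(t, W) = -5 + (t + t)/(W + t) = -5 + (2*t)/(W + t) = -5 + 2*t/(W + t))
(R(m(-5), √(12 - 4)) - 141)*(34 - 421) = ((-5*√(12 - 4) - 6*√(-3 - 5))/(√(12 - 4) + 2*√(-3 - 5)) - 141)*(34 - 421) = ((-10*√2 - 6*√(-8))/(√8 + 2*√(-8)) - 141)*(-387) = ((-10*√2 - 6*2*I*√2)/(2*√2 + 2*(2*I*√2)) - 141)*(-387) = ((-10*√2 - 12*I*√2)/(2*√2 + 4*I*√2) - 141)*(-387) = (-141 + (-10*√2 - 12*I*√2)/(2*√2 + 4*I*√2))*(-387) = 54567 - 387*(-10*√2 - 12*I*√2)/(2*√2 + 4*I*√2)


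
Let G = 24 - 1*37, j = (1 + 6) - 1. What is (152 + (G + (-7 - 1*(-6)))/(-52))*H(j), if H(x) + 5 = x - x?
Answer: -19795/26 ≈ -761.35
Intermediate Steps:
j = 6 (j = 7 - 1 = 6)
G = -13 (G = 24 - 37 = -13)
H(x) = -5 (H(x) = -5 + (x - x) = -5 + 0 = -5)
(152 + (G + (-7 - 1*(-6)))/(-52))*H(j) = (152 + (-13 + (-7 - 1*(-6)))/(-52))*(-5) = (152 + (-13 + (-7 + 6))*(-1/52))*(-5) = (152 + (-13 - 1)*(-1/52))*(-5) = (152 - 14*(-1/52))*(-5) = (152 + 7/26)*(-5) = (3959/26)*(-5) = -19795/26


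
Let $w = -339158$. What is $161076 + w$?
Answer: $-178082$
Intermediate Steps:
$161076 + w = 161076 - 339158 = -178082$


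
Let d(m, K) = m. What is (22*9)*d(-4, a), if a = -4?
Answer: -792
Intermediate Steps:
(22*9)*d(-4, a) = (22*9)*(-4) = 198*(-4) = -792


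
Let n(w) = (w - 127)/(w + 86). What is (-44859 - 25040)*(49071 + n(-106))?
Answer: -68616563047/20 ≈ -3.4308e+9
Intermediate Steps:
n(w) = (-127 + w)/(86 + w)
(-44859 - 25040)*(49071 + n(-106)) = (-44859 - 25040)*(49071 + (-127 - 106)/(86 - 106)) = -69899*(49071 - 233/(-20)) = -69899*(49071 - 1/20*(-233)) = -69899*(49071 + 233/20) = -69899*981653/20 = -68616563047/20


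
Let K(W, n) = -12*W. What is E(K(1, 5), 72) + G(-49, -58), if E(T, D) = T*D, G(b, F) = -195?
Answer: -1059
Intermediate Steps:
E(T, D) = D*T
E(K(1, 5), 72) + G(-49, -58) = 72*(-12*1) - 195 = 72*(-12) - 195 = -864 - 195 = -1059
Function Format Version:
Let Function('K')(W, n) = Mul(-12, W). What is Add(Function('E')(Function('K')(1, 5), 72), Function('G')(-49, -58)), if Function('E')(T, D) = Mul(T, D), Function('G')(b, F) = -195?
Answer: -1059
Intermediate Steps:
Function('E')(T, D) = Mul(D, T)
Add(Function('E')(Function('K')(1, 5), 72), Function('G')(-49, -58)) = Add(Mul(72, Mul(-12, 1)), -195) = Add(Mul(72, -12), -195) = Add(-864, -195) = -1059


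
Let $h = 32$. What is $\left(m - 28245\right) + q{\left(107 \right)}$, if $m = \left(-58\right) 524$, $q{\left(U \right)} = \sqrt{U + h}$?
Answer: $-58637 + \sqrt{139} \approx -58625.0$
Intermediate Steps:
$q{\left(U \right)} = \sqrt{32 + U}$ ($q{\left(U \right)} = \sqrt{U + 32} = \sqrt{32 + U}$)
$m = -30392$
$\left(m - 28245\right) + q{\left(107 \right)} = \left(-30392 - 28245\right) + \sqrt{32 + 107} = -58637 + \sqrt{139}$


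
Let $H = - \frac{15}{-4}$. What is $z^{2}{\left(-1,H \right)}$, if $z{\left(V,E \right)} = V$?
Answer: $1$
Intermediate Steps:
$H = \frac{15}{4}$ ($H = \left(-15\right) \left(- \frac{1}{4}\right) = \frac{15}{4} \approx 3.75$)
$z^{2}{\left(-1,H \right)} = \left(-1\right)^{2} = 1$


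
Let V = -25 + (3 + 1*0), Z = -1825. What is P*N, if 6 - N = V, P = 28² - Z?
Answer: 73052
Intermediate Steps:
V = -22 (V = -25 + (3 + 0) = -25 + 3 = -22)
P = 2609 (P = 28² - 1*(-1825) = 784 + 1825 = 2609)
N = 28 (N = 6 - 1*(-22) = 6 + 22 = 28)
P*N = 2609*28 = 73052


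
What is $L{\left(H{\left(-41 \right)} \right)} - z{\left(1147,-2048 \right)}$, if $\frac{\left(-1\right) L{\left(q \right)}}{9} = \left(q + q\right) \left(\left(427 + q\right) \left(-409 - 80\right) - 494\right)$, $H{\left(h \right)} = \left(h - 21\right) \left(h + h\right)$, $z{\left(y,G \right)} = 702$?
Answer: $246658973274$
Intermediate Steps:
$H{\left(h \right)} = 2 h \left(-21 + h\right)$ ($H{\left(h \right)} = \left(-21 + h\right) 2 h = 2 h \left(-21 + h\right)$)
$L{\left(q \right)} = - 18 q \left(-209297 - 489 q\right)$ ($L{\left(q \right)} = - 9 \left(q + q\right) \left(\left(427 + q\right) \left(-409 - 80\right) - 494\right) = - 9 \cdot 2 q \left(\left(427 + q\right) \left(-489\right) - 494\right) = - 9 \cdot 2 q \left(\left(-208803 - 489 q\right) - 494\right) = - 9 \cdot 2 q \left(-209297 - 489 q\right) = - 18 q \left(-209297 - 489 q\right)$)
$L{\left(H{\left(-41 \right)} \right)} - z{\left(1147,-2048 \right)} = 18 \cdot 2 \left(-41\right) \left(-21 - 41\right) \left(209297 + 489 \cdot 2 \left(-41\right) \left(-21 - 41\right)\right) - 702 = 18 \cdot 2 \left(-41\right) \left(-62\right) \left(209297 + 489 \cdot 2 \left(-41\right) \left(-62\right)\right) - 702 = 18 \cdot 5084 \left(209297 + 489 \cdot 5084\right) - 702 = 18 \cdot 5084 \left(209297 + 2486076\right) - 702 = 18 \cdot 5084 \cdot 2695373 - 702 = 246658973976 - 702 = 246658973274$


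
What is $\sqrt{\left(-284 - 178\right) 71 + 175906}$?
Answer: $16 \sqrt{559} \approx 378.29$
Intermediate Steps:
$\sqrt{\left(-284 - 178\right) 71 + 175906} = \sqrt{\left(-462\right) 71 + 175906} = \sqrt{-32802 + 175906} = \sqrt{143104} = 16 \sqrt{559}$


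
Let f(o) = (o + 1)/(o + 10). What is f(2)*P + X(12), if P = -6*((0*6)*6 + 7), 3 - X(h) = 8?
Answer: -31/2 ≈ -15.500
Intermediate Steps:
X(h) = -5 (X(h) = 3 - 1*8 = 3 - 8 = -5)
P = -42 (P = -6*(0*6 + 7) = -6*(0 + 7) = -6*7 = -42)
f(o) = (1 + o)/(10 + o)
f(2)*P + X(12) = ((1 + 2)/(10 + 2))*(-42) - 5 = (3/12)*(-42) - 5 = ((1/12)*3)*(-42) - 5 = (¼)*(-42) - 5 = -21/2 - 5 = -31/2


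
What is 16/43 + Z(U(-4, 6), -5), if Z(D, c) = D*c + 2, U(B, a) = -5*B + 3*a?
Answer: -8068/43 ≈ -187.63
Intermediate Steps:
Z(D, c) = 2 + D*c
16/43 + Z(U(-4, 6), -5) = 16/43 + (2 + (-5*(-4) + 3*6)*(-5)) = 16*(1/43) + (2 + (20 + 18)*(-5)) = 16/43 + (2 + 38*(-5)) = 16/43 + (2 - 190) = 16/43 - 188 = -8068/43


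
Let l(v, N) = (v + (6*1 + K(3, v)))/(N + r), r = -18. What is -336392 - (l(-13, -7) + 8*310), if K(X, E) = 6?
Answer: -8471801/25 ≈ -3.3887e+5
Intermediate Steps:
l(v, N) = (12 + v)/(-18 + N) (l(v, N) = (v + (6*1 + 6))/(N - 18) = (v + (6 + 6))/(-18 + N) = (v + 12)/(-18 + N) = (12 + v)/(-18 + N))
-336392 - (l(-13, -7) + 8*310) = -336392 - ((12 - 13)/(-18 - 7) + 8*310) = -336392 - (-1/(-25) + 2480) = -336392 - (-1/25*(-1) + 2480) = -336392 - (1/25 + 2480) = -336392 - 1*62001/25 = -336392 - 62001/25 = -8471801/25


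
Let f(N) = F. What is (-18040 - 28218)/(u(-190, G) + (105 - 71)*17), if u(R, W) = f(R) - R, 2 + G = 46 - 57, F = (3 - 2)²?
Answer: -46258/769 ≈ -60.153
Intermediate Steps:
F = 1 (F = 1² = 1)
G = -13 (G = -2 + (46 - 57) = -2 - 11 = -13)
f(N) = 1
u(R, W) = 1 - R
(-18040 - 28218)/(u(-190, G) + (105 - 71)*17) = (-18040 - 28218)/((1 - 1*(-190)) + (105 - 71)*17) = -46258/((1 + 190) + 34*17) = -46258/(191 + 578) = -46258/769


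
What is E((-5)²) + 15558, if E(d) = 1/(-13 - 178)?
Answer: 2971577/191 ≈ 15558.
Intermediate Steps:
E(d) = -1/191 (E(d) = 1/(-191) = -1/191)
E((-5)²) + 15558 = -1/191 + 15558 = 2971577/191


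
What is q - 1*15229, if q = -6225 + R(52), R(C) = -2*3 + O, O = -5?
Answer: -21465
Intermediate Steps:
R(C) = -11 (R(C) = -2*3 - 5 = -6 - 5 = -11)
q = -6236 (q = -6225 - 11 = -6236)
q - 1*15229 = -6236 - 1*15229 = -6236 - 15229 = -21465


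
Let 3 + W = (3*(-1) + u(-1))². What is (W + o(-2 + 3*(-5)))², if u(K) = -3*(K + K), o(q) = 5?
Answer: 121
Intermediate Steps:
u(K) = -6*K
W = 6 (W = -3 + (3*(-1) - 6*(-1))² = -3 + (-3 + 6)² = -3 + 3² = -3 + 9 = 6)
(W + o(-2 + 3*(-5)))² = (6 + 5)² = 11² = 121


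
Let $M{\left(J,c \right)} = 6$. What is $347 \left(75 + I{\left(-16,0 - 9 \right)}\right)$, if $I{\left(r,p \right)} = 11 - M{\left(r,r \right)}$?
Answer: $27760$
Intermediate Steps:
$I{\left(r,p \right)} = 5$ ($I{\left(r,p \right)} = 11 - 6 = 5$)
$347 \left(75 + I{\left(-16,0 - 9 \right)}\right) = 347 \left(75 + 5\right) = 347 \cdot 80 = 27760$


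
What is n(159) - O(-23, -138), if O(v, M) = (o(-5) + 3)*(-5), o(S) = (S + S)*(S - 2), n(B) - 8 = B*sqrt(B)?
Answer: 373 + 159*sqrt(159) ≈ 2377.9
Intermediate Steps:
n(B) = 8 + B**(3/2) (n(B) = 8 + B*sqrt(B) = 8 + B**(3/2))
o(S) = 2*S*(-2 + S) (o(S) = (2*S)*(-2 + S) = 2*S*(-2 + S))
O(v, M) = -365 (O(v, M) = (2*(-5)*(-2 - 5) + 3)*(-5) = (2*(-5)*(-7) + 3)*(-5) = (70 + 3)*(-5) = 73*(-5) = -365)
n(159) - O(-23, -138) = (8 + 159**(3/2)) - 1*(-365) = (8 + 159*sqrt(159)) + 365 = 373 + 159*sqrt(159)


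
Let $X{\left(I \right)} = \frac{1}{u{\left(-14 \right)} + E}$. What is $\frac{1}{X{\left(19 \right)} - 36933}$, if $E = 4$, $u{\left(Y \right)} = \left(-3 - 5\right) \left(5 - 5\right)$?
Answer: $- \frac{4}{147731} \approx -2.7076 \cdot 10^{-5}$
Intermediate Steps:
$u{\left(Y \right)} = 0$ ($u{\left(Y \right)} = \left(-8\right) 0 = 0$)
$X{\left(I \right)} = \frac{1}{4}$ ($X{\left(I \right)} = \frac{1}{0 + 4} = \frac{1}{4}$)
$\frac{1}{X{\left(19 \right)} - 36933} = \frac{1}{\frac{1}{4} - 36933} = \frac{1}{- \frac{147731}{4}} = - \frac{4}{147731}$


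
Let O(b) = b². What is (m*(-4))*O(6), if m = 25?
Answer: -3600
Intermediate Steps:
(m*(-4))*O(6) = (25*(-4))*6² = -100*36 = -3600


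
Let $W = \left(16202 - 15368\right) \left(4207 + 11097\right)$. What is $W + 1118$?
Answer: $12764654$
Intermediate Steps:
$W = 12763536$ ($W = 834 \cdot 15304 = 12763536$)
$W + 1118 = 12763536 + 1118 = 12764654$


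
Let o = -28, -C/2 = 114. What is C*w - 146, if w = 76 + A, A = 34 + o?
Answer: -18842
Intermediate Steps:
C = -228 (C = -2*114 = -228)
A = 6 (A = 34 - 28 = 6)
w = 82 (w = 76 + 6 = 82)
C*w - 146 = -228*82 - 146 = -18696 - 146 = -18842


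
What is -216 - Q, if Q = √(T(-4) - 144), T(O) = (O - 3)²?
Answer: -216 - I*√95 ≈ -216.0 - 9.7468*I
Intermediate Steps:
T(O) = (-3 + O)²
Q = I*√95 (Q = √((-3 - 4)² - 144) = √((-7)² - 144) = √(49 - 144) = √(-95) = I*√95 ≈ 9.7468*I)
-216 - Q = -216 - I*√95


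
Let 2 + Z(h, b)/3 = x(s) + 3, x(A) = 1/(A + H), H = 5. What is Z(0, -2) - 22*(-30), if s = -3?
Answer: 1329/2 ≈ 664.50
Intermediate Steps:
x(A) = 1/(5 + A) (x(A) = 1/(A + 5) = 1/(5 + A))
Z(h, b) = 9/2 (Z(h, b) = -6 + 3*(1/(5 - 3) + 3) = -6 + 3*(1/2 + 3) = -6 + 3*(½ + 3) = -6 + 3*(7/2) = -6 + 21/2 = 9/2)
Z(0, -2) - 22*(-30) = 9/2 - 22*(-30) = 9/2 + 660 = 1329/2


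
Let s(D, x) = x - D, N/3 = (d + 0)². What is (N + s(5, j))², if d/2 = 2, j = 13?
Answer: 3136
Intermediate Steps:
d = 4 (d = 2*2 = 4)
N = 48 (N = 3*(4 + 0)² = 3*4² = 3*16 = 48)
(N + s(5, j))² = (48 + (13 - 1*5))² = (48 + (13 - 5))² = (48 + 8)² = 56² = 3136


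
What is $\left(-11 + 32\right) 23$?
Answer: $483$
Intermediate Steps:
$\left(-11 + 32\right) 23 = 21 \cdot 23 = 483$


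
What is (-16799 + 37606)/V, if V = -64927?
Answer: -20807/64927 ≈ -0.32047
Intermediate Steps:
(-16799 + 37606)/V = (-16799 + 37606)/(-64927) = 20807*(-1/64927) = -20807/64927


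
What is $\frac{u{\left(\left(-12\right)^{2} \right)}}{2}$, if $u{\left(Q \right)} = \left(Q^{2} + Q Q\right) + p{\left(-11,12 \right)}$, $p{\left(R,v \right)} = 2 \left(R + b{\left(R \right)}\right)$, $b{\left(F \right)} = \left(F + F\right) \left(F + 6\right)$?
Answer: $20835$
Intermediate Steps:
$b{\left(F \right)} = 2 F \left(6 + F\right)$
$p{\left(R,v \right)} = 2 R + 4 R \left(6 + R\right)$ ($p{\left(R,v \right)} = 2 \left(R + 2 R \left(6 + R\right)\right) = 2 R + 4 R \left(6 + R\right)$)
$u{\left(Q \right)} = 198 + 2 Q^{2}$ ($u{\left(Q \right)} = \left(Q^{2} + Q Q\right) + 2 \left(-11\right) \left(13 + 2 \left(-11\right)\right) = \left(Q^{2} + Q^{2}\right) + 2 \left(-11\right) \left(13 - 22\right) = 2 Q^{2} + 2 \left(-11\right) \left(-9\right) = 2 Q^{2} + 198 = 198 + 2 Q^{2}$)
$\frac{u{\left(\left(-12\right)^{2} \right)}}{2} = \frac{198 + 2 \left(\left(-12\right)^{2}\right)^{2}}{2} = \frac{198 + 2 \cdot 144^{2}}{2} = \frac{198 + 2 \cdot 20736}{2} = \frac{198 + 41472}{2} = \frac{1}{2} \cdot 41670 = 20835$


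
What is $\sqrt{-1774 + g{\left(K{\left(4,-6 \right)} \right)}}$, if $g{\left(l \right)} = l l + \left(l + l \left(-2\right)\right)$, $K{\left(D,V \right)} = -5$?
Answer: $4 i \sqrt{109} \approx 41.761 i$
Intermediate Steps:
$g{\left(l \right)} = l^{2} - l$ ($g{\left(l \right)} = l^{2} + \left(l - 2 l\right) = l^{2} - l$)
$\sqrt{-1774 + g{\left(K{\left(4,-6 \right)} \right)}} = \sqrt{-1774 - 5 \left(-1 - 5\right)} = \sqrt{-1774 - -30} = \sqrt{-1774 + 30} = \sqrt{-1744} = 4 i \sqrt{109}$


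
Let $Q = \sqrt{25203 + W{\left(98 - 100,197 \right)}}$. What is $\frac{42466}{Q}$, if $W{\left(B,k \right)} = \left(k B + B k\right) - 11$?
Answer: $\frac{21233 \sqrt{6101}}{6101} \approx 271.84$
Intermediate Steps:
$W{\left(B,k \right)} = -11 + 2 B k$ ($W{\left(B,k \right)} = \left(B k + B k\right) - 11 = 2 B k - 11 = -11 + 2 B k$)
$Q = 2 \sqrt{6101}$ ($Q = \sqrt{25203 + \left(-11 + 2 \left(98 - 100\right) 197\right)} = \sqrt{25203 + \left(-11 + 2 \left(-2\right) 197\right)} = \sqrt{25203 - 799} = \sqrt{24404} = 2 \sqrt{6101} \approx 156.22$)
$\frac{42466}{Q} = \frac{42466}{2 \sqrt{6101}} = 42466 \frac{\sqrt{6101}}{12202} = \frac{21233 \sqrt{6101}}{6101}$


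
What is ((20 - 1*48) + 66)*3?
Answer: 114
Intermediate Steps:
((20 - 1*48) + 66)*3 = ((20 - 48) + 66)*3 = (-28 + 66)*3 = 38*3 = 114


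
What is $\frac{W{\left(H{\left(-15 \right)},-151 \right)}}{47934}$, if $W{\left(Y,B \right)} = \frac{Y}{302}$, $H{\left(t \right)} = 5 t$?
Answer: $- \frac{25}{4825356} \approx -5.181 \cdot 10^{-6}$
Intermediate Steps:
$W{\left(Y,B \right)} = \frac{Y}{302}$ ($W{\left(Y,B \right)} = Y \frac{1}{302} = \frac{Y}{302}$)
$\frac{W{\left(H{\left(-15 \right)},-151 \right)}}{47934} = \frac{\frac{1}{302} \cdot 5 \left(-15\right)}{47934} = \frac{1}{302} \left(-75\right) \frac{1}{47934} = \left(- \frac{75}{302}\right) \frac{1}{47934} = - \frac{25}{4825356}$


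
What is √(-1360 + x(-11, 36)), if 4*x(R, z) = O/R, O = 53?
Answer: I*√658823/22 ≈ 36.895*I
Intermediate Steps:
x(R, z) = 53/(4*R) (x(R, z) = (53/R)/4 = 53/(4*R))
√(-1360 + x(-11, 36)) = √(-1360 + (53/4)/(-11)) = √(-1360 + (53/4)*(-1/11)) = √(-1360 - 53/44) = √(-59893/44) = I*√658823/22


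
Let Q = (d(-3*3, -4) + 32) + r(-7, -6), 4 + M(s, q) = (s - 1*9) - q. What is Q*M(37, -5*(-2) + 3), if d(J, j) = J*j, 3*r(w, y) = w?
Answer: 2167/3 ≈ 722.33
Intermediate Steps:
M(s, q) = -13 + s - q (M(s, q) = -4 + ((s - 1*9) - q) = -4 + ((s - 9) - q) = -4 + ((-9 + s) - q) = -4 + (-9 + s - q) = -13 + s - q)
r(w, y) = w/3
Q = 197/3 (Q = (-3*3*(-4) + 32) + (⅓)*(-7) = (-9*(-4) + 32) - 7/3 = (36 + 32) - 7/3 = 68 - 7/3 = 197/3 ≈ 65.667)
Q*M(37, -5*(-2) + 3) = 197*(-13 + 37 - (-5*(-2) + 3))/3 = 197*(-13 + 37 - (10 + 3))/3 = 197*(-13 + 37 - 1*13)/3 = 197*(-13 + 37 - 13)/3 = (197/3)*11 = 2167/3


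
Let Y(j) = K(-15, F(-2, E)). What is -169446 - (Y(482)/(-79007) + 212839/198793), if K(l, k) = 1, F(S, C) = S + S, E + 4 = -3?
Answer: -2661342223884826/15706038551 ≈ -1.6945e+5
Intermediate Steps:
E = -7 (E = -4 - 3 = -7)
F(S, C) = 2*S
Y(j) = 1
-169446 - (Y(482)/(-79007) + 212839/198793) = -169446 - (1/(-79007) + 212839/198793) = -169446 - (1*(-1/79007) + 212839*(1/198793)) = -169446 - (-1/79007 + 212839/198793) = -169446 - 1*16815572080/15706038551 = -169446 - 16815572080/15706038551 = -2661342223884826/15706038551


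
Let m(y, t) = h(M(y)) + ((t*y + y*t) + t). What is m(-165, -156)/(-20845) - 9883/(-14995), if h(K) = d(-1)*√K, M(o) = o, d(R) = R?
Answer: -112718449/62514155 + I*√165/20845 ≈ -1.8031 + 0.00061623*I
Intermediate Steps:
h(K) = -√K
m(y, t) = t - √y + 2*t*y (m(y, t) = -√y + ((t*y + y*t) + t) = -√y + ((t*y + t*y) + t) = -√y + (2*t*y + t) = -√y + (t + 2*t*y) = t - √y + 2*t*y)
m(-165, -156)/(-20845) - 9883/(-14995) = (-156 - √(-165) + 2*(-156)*(-165))/(-20845) - 9883/(-14995) = (-156 - I*√165 + 51480)*(-1/20845) - 9883*(-1/14995) = (-156 - I*√165 + 51480)*(-1/20845) + 9883/14995 = (51324 - I*√165)*(-1/20845) + 9883/14995 = (-51324/20845 + I*√165/20845) + 9883/14995 = -112718449/62514155 + I*√165/20845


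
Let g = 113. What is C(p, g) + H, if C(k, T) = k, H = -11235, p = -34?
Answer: -11269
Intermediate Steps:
C(p, g) + H = -34 - 11235 = -11269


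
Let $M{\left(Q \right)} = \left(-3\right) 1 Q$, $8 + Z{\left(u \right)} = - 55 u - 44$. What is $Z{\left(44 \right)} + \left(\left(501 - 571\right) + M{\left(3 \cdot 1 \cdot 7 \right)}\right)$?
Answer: $-2605$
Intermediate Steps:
$Z{\left(u \right)} = -52 - 55 u$ ($Z{\left(u \right)} = -8 - \left(44 + 55 u\right) = -52 - 55 u$)
$M{\left(Q \right)} = - 3 Q$
$Z{\left(44 \right)} + \left(\left(501 - 571\right) + M{\left(3 \cdot 1 \cdot 7 \right)}\right) = \left(-52 - 2420\right) + \left(\left(501 - 571\right) - 3 \cdot 3 \cdot 1 \cdot 7\right) = \left(-52 - 2420\right) - \left(70 + 3 \cdot 3 \cdot 7\right) = -2472 - 133 = -2605$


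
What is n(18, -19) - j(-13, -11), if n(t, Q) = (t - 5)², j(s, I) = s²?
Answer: 0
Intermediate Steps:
n(t, Q) = (-5 + t)²
n(18, -19) - j(-13, -11) = (-5 + 18)² - 1*(-13)² = 13² - 1*169 = 169 - 169 = 0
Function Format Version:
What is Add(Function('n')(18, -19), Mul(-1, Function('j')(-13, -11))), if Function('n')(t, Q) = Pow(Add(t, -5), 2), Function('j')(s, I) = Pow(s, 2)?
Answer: 0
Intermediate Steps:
Function('n')(t, Q) = Pow(Add(-5, t), 2)
Add(Function('n')(18, -19), Mul(-1, Function('j')(-13, -11))) = Add(Pow(Add(-5, 18), 2), Mul(-1, Pow(-13, 2))) = Add(Pow(13, 2), Mul(-1, 169)) = Add(169, -169) = 0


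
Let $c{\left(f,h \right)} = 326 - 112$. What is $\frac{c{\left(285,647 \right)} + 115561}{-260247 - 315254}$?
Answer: $- \frac{115775}{575501} \approx -0.20117$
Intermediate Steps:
$c{\left(f,h \right)} = 214$
$\frac{c{\left(285,647 \right)} + 115561}{-260247 - 315254} = \frac{214 + 115561}{-260247 - 315254} = \frac{115775}{-575501} = 115775 \left(- \frac{1}{575501}\right) = - \frac{115775}{575501}$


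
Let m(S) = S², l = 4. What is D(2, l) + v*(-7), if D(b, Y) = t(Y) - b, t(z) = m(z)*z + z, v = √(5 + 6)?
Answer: 66 - 7*√11 ≈ 42.784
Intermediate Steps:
v = √11 ≈ 3.3166
t(z) = z + z³ (t(z) = z²*z + z = z³ + z = z + z³)
D(b, Y) = Y + Y³ - b (D(b, Y) = (Y + Y³) - b = Y + Y³ - b)
D(2, l) + v*(-7) = (4 + 4³ - 1*2) + √11*(-7) = (4 + 64 - 2) - 7*√11 = 66 - 7*√11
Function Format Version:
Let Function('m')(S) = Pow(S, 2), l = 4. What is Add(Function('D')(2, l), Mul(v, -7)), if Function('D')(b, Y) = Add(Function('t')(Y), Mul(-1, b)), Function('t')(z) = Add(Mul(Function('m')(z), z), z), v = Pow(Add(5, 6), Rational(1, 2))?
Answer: Add(66, Mul(-7, Pow(11, Rational(1, 2)))) ≈ 42.784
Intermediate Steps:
v = Pow(11, Rational(1, 2)) ≈ 3.3166
Function('t')(z) = Add(z, Pow(z, 3)) (Function('t')(z) = Add(Mul(Pow(z, 2), z), z) = Add(Pow(z, 3), z) = Add(z, Pow(z, 3)))
Function('D')(b, Y) = Add(Y, Pow(Y, 3), Mul(-1, b)) (Function('D')(b, Y) = Add(Add(Y, Pow(Y, 3)), Mul(-1, b)) = Add(Y, Pow(Y, 3), Mul(-1, b)))
Add(Function('D')(2, l), Mul(v, -7)) = Add(Add(4, Pow(4, 3), Mul(-1, 2)), Mul(Pow(11, Rational(1, 2)), -7)) = Add(Add(4, 64, -2), Mul(-7, Pow(11, Rational(1, 2)))) = Add(66, Mul(-7, Pow(11, Rational(1, 2))))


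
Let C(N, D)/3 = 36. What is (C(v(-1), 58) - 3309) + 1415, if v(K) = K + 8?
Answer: -1786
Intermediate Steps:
v(K) = 8 + K
C(N, D) = 108 (C(N, D) = 3*36 = 108)
(C(v(-1), 58) - 3309) + 1415 = (108 - 3309) + 1415 = -3201 + 1415 = -1786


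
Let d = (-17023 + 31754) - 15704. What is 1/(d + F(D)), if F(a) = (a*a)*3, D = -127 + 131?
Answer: -1/925 ≈ -0.0010811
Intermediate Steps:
D = 4
F(a) = 3*a**2 (F(a) = a**2*3 = 3*a**2)
d = -973 (d = 14731 - 15704 = -973)
1/(d + F(D)) = 1/(-973 + 3*4**2) = 1/(-973 + 3*16) = 1/(-973 + 48) = 1/(-925) = -1/925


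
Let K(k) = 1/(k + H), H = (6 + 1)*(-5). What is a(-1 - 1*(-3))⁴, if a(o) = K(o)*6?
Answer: 16/14641 ≈ 0.0010928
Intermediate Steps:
H = -35 (H = 7*(-5) = -35)
K(k) = 1/(-35 + k) (K(k) = 1/(k - 35) = 1/(-35 + k))
a(o) = 6/(-35 + o)
a(-1 - 1*(-3))⁴ = (6/(-35 + (-1 - 1*(-3))))⁴ = (6/(-35 + (-1 + 3)))⁴ = (6/(-35 + 2))⁴ = (6/(-33))⁴ = (6*(-1/33))⁴ = (-2/11)⁴ = 16/14641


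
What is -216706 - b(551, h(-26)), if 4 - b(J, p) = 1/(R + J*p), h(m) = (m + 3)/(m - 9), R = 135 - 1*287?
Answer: -1593468595/7353 ≈ -2.1671e+5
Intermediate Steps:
R = -152 (R = 135 - 287 = -152)
h(m) = (3 + m)/(-9 + m)
b(J, p) = 4 - 1/(-152 + J*p)
-216706 - b(551, h(-26)) = -216706 - (-609 + 4*551*((3 - 26)/(-9 - 26)))/(-152 + 551*((3 - 26)/(-9 - 26))) = -216706 - (-609 + 4*551*(-23/(-35)))/(-152 + 551*(-23/(-35))) = -216706 - (-609 + 4*551*(-1/35*(-23)))/(-152 + 551*(-1/35*(-23))) = -216706 - (-609 + 4*551*(23/35))/(-152 + 551*(23/35)) = -216706 - (-609 + 50692/35)/(-152 + 12673/35) = -216706 - 29377/(7353/35*35) = -216706 - 35*29377/(7353*35) = -216706 - 1*29377/7353 = -216706 - 29377/7353 = -1593468595/7353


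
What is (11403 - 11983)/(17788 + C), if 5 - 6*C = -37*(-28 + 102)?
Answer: -3480/109471 ≈ -0.031789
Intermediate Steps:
C = 2743/6 (C = ⅚ - (-37)*(-28 + 102)/6 = ⅚ - (-37)*74/6 = ⅚ - ⅙*(-2738) = ⅚ + 1369/3 = 2743/6 ≈ 457.17)
(11403 - 11983)/(17788 + C) = (11403 - 11983)/(17788 + 2743/6) = -580/109471/6 = -580*6/109471 = -3480/109471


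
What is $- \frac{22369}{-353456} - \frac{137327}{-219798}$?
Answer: $\frac{26727856787}{38844460944} \approx 0.68807$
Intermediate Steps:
$- \frac{22369}{-353456} - \frac{137327}{-219798} = \left(-22369\right) \left(- \frac{1}{353456}\right) - - \frac{137327}{219798} = \frac{22369}{353456} + \frac{137327}{219798} = \frac{26727856787}{38844460944}$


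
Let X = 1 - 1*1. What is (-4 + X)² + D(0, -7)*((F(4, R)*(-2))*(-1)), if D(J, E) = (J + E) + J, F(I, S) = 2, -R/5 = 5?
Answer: -12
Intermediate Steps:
R = -25 (R = -5*5 = -25)
X = 0 (X = 1 - 1 = 0)
D(J, E) = E + 2*J (D(J, E) = (E + J) + J = E + 2*J)
(-4 + X)² + D(0, -7)*((F(4, R)*(-2))*(-1)) = (-4 + 0)² + (-7 + 2*0)*((2*(-2))*(-1)) = (-4)² + (-7 + 0)*(-4*(-1)) = 16 - 7*4 = 16 - 28 = -12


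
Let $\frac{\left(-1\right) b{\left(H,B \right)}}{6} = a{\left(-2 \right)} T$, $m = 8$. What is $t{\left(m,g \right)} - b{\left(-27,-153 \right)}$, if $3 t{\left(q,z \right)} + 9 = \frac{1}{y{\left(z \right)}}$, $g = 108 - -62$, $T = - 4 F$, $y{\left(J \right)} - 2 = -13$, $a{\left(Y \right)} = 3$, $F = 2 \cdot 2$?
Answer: $- \frac{9604}{33} \approx -291.03$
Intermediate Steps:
$F = 4$
$y{\left(J \right)} = -11$ ($y{\left(J \right)} = 2 - 13 = -11$)
$T = -16$ ($T = \left(-4\right) 4 = -16$)
$b{\left(H,B \right)} = 288$ ($b{\left(H,B \right)} = - 6 \cdot 3 \left(-16\right) = \left(-6\right) \left(-48\right) = 288$)
$g = 170$ ($g = 108 + 62 = 170$)
$t{\left(q,z \right)} = - \frac{100}{33}$ ($t{\left(q,z \right)} = -3 + \frac{1}{3 \left(-11\right)} = -3 + \frac{1}{3} \left(- \frac{1}{11}\right) = -3 - \frac{1}{33} = - \frac{100}{33}$)
$t{\left(m,g \right)} - b{\left(-27,-153 \right)} = - \frac{100}{33} - 288 = - \frac{9604}{33}$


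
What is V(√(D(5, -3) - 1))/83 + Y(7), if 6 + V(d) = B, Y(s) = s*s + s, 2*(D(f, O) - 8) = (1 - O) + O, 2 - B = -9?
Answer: 4653/83 ≈ 56.060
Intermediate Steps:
B = 11 (B = 2 - 1*(-9) = 2 + 9 = 11)
D(f, O) = 17/2 (D(f, O) = 8 + ((1 - O) + O)/2 = 8 + (½)*1 = 8 + ½ = 17/2)
Y(s) = s + s² (Y(s) = s² + s = s + s²)
V(d) = 5 (V(d) = -6 + 11 = 5)
V(√(D(5, -3) - 1))/83 + Y(7) = 5/83 + 7*(1 + 7) = (1/83)*5 + 7*8 = 5/83 + 56 = 4653/83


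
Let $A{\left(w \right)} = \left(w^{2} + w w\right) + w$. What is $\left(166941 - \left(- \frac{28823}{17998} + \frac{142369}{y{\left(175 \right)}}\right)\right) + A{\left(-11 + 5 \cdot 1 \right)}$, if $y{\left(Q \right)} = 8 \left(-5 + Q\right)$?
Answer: $\frac{2042676971489}{12238640} \approx 1.669 \cdot 10^{5}$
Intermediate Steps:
$y{\left(Q \right)} = -40 + 8 Q$
$A{\left(w \right)} = w + 2 w^{2}$ ($A{\left(w \right)} = \left(w^{2} + w^{2}\right) + w = 2 w^{2} + w = w + 2 w^{2}$)
$\left(166941 - \left(- \frac{28823}{17998} + \frac{142369}{y{\left(175 \right)}}\right)\right) + A{\left(-11 + 5 \cdot 1 \right)} = \left(166941 - \left(- \frac{28823}{17998} + \frac{142369}{-40 + 8 \cdot 175}\right)\right) + \left(-11 + 5 \cdot 1\right) \left(1 + 2 \left(-11 + 5 \cdot 1\right)\right) = \left(166941 - \left(- \frac{28823}{17998} + \frac{142369}{-40 + 1400}\right)\right) + \left(-11 + 5\right) \left(1 + 2 \left(-11 + 5\right)\right) = \left(166941 + \left(- \frac{142369}{1360} + \frac{28823}{17998}\right)\right) - 6 \left(1 + 2 \left(-6\right)\right) = \left(166941 + \left(\left(-142369\right) \frac{1}{1360} + \frac{28823}{17998}\right)\right) - 6 \left(1 - 12\right) = \left(166941 + \left(- \frac{142369}{1360} + \frac{28823}{17998}\right)\right) - -66 = \left(166941 - \frac{1261578991}{12238640}\right) + 66 = \frac{2041869221249}{12238640} + 66 = \frac{2042676971489}{12238640}$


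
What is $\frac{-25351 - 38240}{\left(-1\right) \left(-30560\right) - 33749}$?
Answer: $\frac{21197}{1063} \approx 19.941$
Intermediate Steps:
$\frac{-25351 - 38240}{\left(-1\right) \left(-30560\right) - 33749} = - \frac{63591}{30560 - 33749} = - \frac{63591}{-3189} = \left(-63591\right) \left(- \frac{1}{3189}\right) = \frac{21197}{1063}$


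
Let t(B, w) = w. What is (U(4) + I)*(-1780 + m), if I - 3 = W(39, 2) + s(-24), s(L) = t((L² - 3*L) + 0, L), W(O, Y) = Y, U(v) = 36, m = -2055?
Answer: -65195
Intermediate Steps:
s(L) = L
I = -19 (I = 3 + (2 - 24) = 3 - 22 = -19)
(U(4) + I)*(-1780 + m) = (36 - 19)*(-1780 - 2055) = 17*(-3835) = -65195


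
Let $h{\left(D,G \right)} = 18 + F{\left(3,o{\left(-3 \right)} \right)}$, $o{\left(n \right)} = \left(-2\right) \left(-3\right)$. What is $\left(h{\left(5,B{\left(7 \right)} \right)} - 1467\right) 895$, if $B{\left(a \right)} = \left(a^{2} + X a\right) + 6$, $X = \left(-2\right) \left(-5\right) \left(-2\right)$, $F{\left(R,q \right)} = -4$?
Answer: $-1300435$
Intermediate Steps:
$o{\left(n \right)} = 6$
$X = -20$ ($X = 10 \left(-2\right) = -20$)
$B{\left(a \right)} = 6 + a^{2} - 20 a$ ($B{\left(a \right)} = \left(a^{2} - 20 a\right) + 6 = 6 + a^{2} - 20 a$)
$h{\left(D,G \right)} = 14$ ($h{\left(D,G \right)} = 18 - 4 = 14$)
$\left(h{\left(5,B{\left(7 \right)} \right)} - 1467\right) 895 = \left(14 - 1467\right) 895 = \left(-1453\right) 895 = -1300435$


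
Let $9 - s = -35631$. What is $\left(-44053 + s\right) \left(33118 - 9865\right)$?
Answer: $-195627489$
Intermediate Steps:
$s = 35640$ ($s = 9 - -35631 = 9 + 35631 = 35640$)
$\left(-44053 + s\right) \left(33118 - 9865\right) = \left(-44053 + 35640\right) \left(33118 - 9865\right) = \left(-8413\right) 23253 = -195627489$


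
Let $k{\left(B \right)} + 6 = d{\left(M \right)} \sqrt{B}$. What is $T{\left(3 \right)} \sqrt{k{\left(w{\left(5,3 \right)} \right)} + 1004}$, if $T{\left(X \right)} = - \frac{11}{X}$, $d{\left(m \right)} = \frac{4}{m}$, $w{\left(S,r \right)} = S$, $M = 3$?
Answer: $- \frac{11 \sqrt{8982 + 12 \sqrt{5}}}{9} \approx -116.01$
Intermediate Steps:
$k{\left(B \right)} = -6 + \frac{4 \sqrt{B}}{3}$ ($k{\left(B \right)} = -6 + \frac{4}{3} \sqrt{B} = -6 + 4 \cdot \frac{1}{3} \sqrt{B} = -6 + \frac{4 \sqrt{B}}{3}$)
$T{\left(3 \right)} \sqrt{k{\left(w{\left(5,3 \right)} \right)} + 1004} = - \frac{11}{3} \sqrt{\left(-6 + \frac{4 \sqrt{5}}{3}\right) + 1004} = \left(-11\right) \frac{1}{3} \sqrt{998 + \frac{4 \sqrt{5}}{3}} = - \frac{11 \sqrt{998 + \frac{4 \sqrt{5}}{3}}}{3}$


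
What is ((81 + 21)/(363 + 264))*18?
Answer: 612/209 ≈ 2.9282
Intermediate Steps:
((81 + 21)/(363 + 264))*18 = (102/627)*18 = (102*(1/627))*18 = (34/209)*18 = 612/209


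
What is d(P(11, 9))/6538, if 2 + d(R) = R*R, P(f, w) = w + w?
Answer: 23/467 ≈ 0.049251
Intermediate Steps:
P(f, w) = 2*w
d(R) = -2 + R**2 (d(R) = -2 + R*R = -2 + R**2)
d(P(11, 9))/6538 = (-2 + (2*9)**2)/6538 = (-2 + 18**2)*(1/6538) = (-2 + 324)*(1/6538) = 322*(1/6538) = 23/467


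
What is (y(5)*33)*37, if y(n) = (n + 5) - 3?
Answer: 8547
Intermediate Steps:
y(n) = 2 + n (y(n) = (5 + n) - 3 = 2 + n)
(y(5)*33)*37 = ((2 + 5)*33)*37 = (7*33)*37 = 231*37 = 8547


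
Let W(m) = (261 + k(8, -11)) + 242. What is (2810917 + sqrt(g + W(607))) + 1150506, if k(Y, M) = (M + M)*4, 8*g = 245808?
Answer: 3961423 + sqrt(31141) ≈ 3.9616e+6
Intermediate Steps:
g = 30726 (g = (1/8)*245808 = 30726)
k(Y, M) = 8*M (k(Y, M) = (2*M)*4 = 8*M)
W(m) = 415 (W(m) = (261 + 8*(-11)) + 242 = (261 - 88) + 242 = 173 + 242 = 415)
(2810917 + sqrt(g + W(607))) + 1150506 = (2810917 + sqrt(30726 + 415)) + 1150506 = (2810917 + sqrt(31141)) + 1150506 = 3961423 + sqrt(31141)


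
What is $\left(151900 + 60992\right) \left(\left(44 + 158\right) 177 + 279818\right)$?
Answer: $67182754224$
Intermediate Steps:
$\left(151900 + 60992\right) \left(\left(44 + 158\right) 177 + 279818\right) = 212892 \left(202 \cdot 177 + 279818\right) = 212892 \left(35754 + 279818\right) = 212892 \cdot 315572 = 67182754224$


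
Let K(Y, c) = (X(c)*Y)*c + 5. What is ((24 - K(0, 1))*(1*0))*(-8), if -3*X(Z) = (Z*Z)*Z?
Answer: 0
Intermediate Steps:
X(Z) = -Z**3/3 (X(Z) = -Z*Z*Z/3 = -Z**2*Z/3 = -Z**3/3)
K(Y, c) = 5 - Y*c**4/3 (K(Y, c) = ((-c**3/3)*Y)*c + 5 = (-Y*c**3/3)*c + 5 = -Y*c**4/3 + 5 = 5 - Y*c**4/3)
((24 - K(0, 1))*(1*0))*(-8) = ((24 - (5 - 1/3*0*1**4))*(1*0))*(-8) = ((24 - (5 - 1/3*0*1))*0)*(-8) = ((24 - (5 + 0))*0)*(-8) = ((24 - 1*5)*0)*(-8) = ((24 - 5)*0)*(-8) = (19*0)*(-8) = 0*(-8) = 0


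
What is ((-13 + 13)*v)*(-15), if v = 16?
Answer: 0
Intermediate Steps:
((-13 + 13)*v)*(-15) = ((-13 + 13)*16)*(-15) = (0*16)*(-15) = 0*(-15) = 0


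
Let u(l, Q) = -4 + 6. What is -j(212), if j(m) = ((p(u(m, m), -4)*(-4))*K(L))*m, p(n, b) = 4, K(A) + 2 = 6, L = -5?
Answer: 13568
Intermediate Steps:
K(A) = 4 (K(A) = -2 + 6 = 4)
u(l, Q) = 2
j(m) = -64*m (j(m) = ((4*(-4))*4)*m = (-16*4)*m = -64*m)
-j(212) = -(-64)*212 = -1*(-13568) = 13568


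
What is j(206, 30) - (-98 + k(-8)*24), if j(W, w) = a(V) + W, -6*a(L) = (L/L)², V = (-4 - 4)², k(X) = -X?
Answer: 671/6 ≈ 111.83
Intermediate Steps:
V = 64 (V = (-8)² = 64)
a(L) = -⅙ (a(L) = -(L/L)²/6 = -⅙*1² = -⅙*1 = -⅙)
j(W, w) = -⅙ + W
j(206, 30) - (-98 + k(-8)*24) = (-⅙ + 206) - (-98 - 1*(-8)*24) = 1235/6 - (-98 + 8*24) = 1235/6 - (-98 + 192) = 1235/6 - 1*94 = 1235/6 - 94 = 671/6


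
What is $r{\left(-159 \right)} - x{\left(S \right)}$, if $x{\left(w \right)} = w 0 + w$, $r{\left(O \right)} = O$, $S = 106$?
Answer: $-265$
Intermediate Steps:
$x{\left(w \right)} = w$ ($x{\left(w \right)} = 0 + w = w$)
$r{\left(-159 \right)} - x{\left(S \right)} = -159 - 106 = -265$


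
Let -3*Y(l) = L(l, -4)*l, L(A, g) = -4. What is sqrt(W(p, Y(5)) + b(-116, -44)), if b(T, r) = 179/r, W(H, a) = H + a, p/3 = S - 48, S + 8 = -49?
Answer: I*sqrt(1360821)/66 ≈ 17.675*I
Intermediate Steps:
S = -57 (S = -8 - 49 = -57)
p = -315 (p = 3*(-57 - 48) = 3*(-105) = -315)
Y(l) = 4*l/3 (Y(l) = -(-4)*l/3 = 4*l/3)
sqrt(W(p, Y(5)) + b(-116, -44)) = sqrt((-315 + (4/3)*5) + 179/(-44)) = sqrt((-315 + 20/3) + 179*(-1/44)) = sqrt(-925/3 - 179/44) = sqrt(-41237/132) = I*sqrt(1360821)/66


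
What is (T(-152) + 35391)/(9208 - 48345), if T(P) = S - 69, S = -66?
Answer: -35256/39137 ≈ -0.90084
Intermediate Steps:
T(P) = -135 (T(P) = -66 - 69 = -135)
(T(-152) + 35391)/(9208 - 48345) = (-135 + 35391)/(9208 - 48345) = 35256/(-39137) = 35256*(-1/39137) = -35256/39137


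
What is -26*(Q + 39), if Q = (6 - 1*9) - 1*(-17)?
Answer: -1378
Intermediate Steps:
Q = 14 (Q = (6 - 9) + 17 = -3 + 17 = 14)
-26*(Q + 39) = -26*(14 + 39) = -26*53 = -1378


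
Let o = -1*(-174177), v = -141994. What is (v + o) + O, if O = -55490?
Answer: -23307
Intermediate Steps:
o = 174177
(v + o) + O = (-141994 + 174177) - 55490 = 32183 - 55490 = -23307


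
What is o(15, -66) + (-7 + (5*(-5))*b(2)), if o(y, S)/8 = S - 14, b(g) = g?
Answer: -697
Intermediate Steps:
o(y, S) = -112 + 8*S (o(y, S) = 8*(S - 14) = 8*(-14 + S) = -112 + 8*S)
o(15, -66) + (-7 + (5*(-5))*b(2)) = (-112 + 8*(-66)) + (-7 + (5*(-5))*2) = (-112 - 528) + (-7 - 25*2) = -640 + (-7 - 50) = -640 - 57 = -697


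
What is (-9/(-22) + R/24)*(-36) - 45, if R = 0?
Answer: -657/11 ≈ -59.727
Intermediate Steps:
(-9/(-22) + R/24)*(-36) - 45 = (-9/(-22) + 0/24)*(-36) - 45 = (-9*(-1/22) + 0*(1/24))*(-36) - 45 = (9/22 + 0)*(-36) - 45 = (9/22)*(-36) - 45 = -162/11 - 45 = -657/11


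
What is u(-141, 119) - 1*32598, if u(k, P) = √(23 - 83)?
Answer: -32598 + 2*I*√15 ≈ -32598.0 + 7.746*I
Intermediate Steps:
u(k, P) = 2*I*√15 (u(k, P) = √(-60) = 2*I*√15)
u(-141, 119) - 1*32598 = 2*I*√15 - 1*32598 = 2*I*√15 - 32598 = -32598 + 2*I*√15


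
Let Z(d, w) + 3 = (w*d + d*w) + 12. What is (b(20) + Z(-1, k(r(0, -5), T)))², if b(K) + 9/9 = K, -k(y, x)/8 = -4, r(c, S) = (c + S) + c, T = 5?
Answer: 1296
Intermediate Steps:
r(c, S) = S + 2*c (r(c, S) = (S + c) + c = S + 2*c)
k(y, x) = 32 (k(y, x) = -8*(-4) = 32)
b(K) = -1 + K
Z(d, w) = 9 + 2*d*w (Z(d, w) = -3 + ((w*d + d*w) + 12) = -3 + ((d*w + d*w) + 12) = -3 + (2*d*w + 12) = -3 + (12 + 2*d*w) = 9 + 2*d*w)
(b(20) + Z(-1, k(r(0, -5), T)))² = ((-1 + 20) + (9 + 2*(-1)*32))² = (19 + (9 - 64))² = (19 - 55)² = (-36)² = 1296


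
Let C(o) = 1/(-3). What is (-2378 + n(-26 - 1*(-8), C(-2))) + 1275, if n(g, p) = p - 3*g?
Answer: -3148/3 ≈ -1049.3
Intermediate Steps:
C(o) = -⅓ (C(o) = 1*(-⅓) = -⅓)
(-2378 + n(-26 - 1*(-8), C(-2))) + 1275 = (-2378 + (-⅓ - 3*(-26 - 1*(-8)))) + 1275 = (-2378 + (-⅓ - 3*(-26 + 8))) + 1275 = (-2378 + (-⅓ - 3*(-18))) + 1275 = (-2378 + (-⅓ + 54)) + 1275 = (-2378 + 161/3) + 1275 = -6973/3 + 1275 = -3148/3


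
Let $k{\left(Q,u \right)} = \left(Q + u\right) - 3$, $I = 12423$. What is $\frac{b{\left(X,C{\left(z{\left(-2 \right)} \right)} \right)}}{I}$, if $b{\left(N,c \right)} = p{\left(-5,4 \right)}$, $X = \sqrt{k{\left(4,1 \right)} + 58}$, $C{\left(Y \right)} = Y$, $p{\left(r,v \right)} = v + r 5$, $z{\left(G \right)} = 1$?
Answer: $- \frac{7}{4141} \approx -0.0016904$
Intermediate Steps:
$k{\left(Q,u \right)} = -3 + Q + u$
$p{\left(r,v \right)} = v + 5 r$
$X = 2 \sqrt{15}$ ($X = \sqrt{\left(-3 + 4 + 1\right) + 58} = \sqrt{2 + 58} = \sqrt{60} = 2 \sqrt{15} \approx 7.746$)
$b{\left(N,c \right)} = -21$ ($b{\left(N,c \right)} = 4 + 5 \left(-5\right) = 4 - 25 = -21$)
$\frac{b{\left(X,C{\left(z{\left(-2 \right)} \right)} \right)}}{I} = - \frac{21}{12423} = \left(-21\right) \frac{1}{12423} = - \frac{7}{4141}$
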